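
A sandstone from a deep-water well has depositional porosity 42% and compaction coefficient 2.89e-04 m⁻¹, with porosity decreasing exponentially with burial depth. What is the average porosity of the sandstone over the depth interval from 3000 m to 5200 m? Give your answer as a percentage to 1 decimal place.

13.1%

Working in km (1 km = 1000 m; c in km⁻¹ = c in m⁻¹ × 1000):
⟨φ⟩ = (1/(Z₂−Z₁)) ∫ φ₀ e^(−cZ) dZ = φ₀·(e^(−c·Z₁) − e^(−c·Z₂)) / (c·(Z₂−Z₁))
e^(−0.289×3) = 0.4202; e^(−0.289×5.2) = 0.2225
⟨φ⟩ = 0.42 × (0.4202 − 0.2225) / (0.289 × 2.2) = 0.42 × 0.3110 = 0.1306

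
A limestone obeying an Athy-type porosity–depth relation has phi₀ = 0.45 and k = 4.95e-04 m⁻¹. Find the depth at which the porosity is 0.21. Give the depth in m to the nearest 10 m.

Working in km (1 km = 1000 m; k in km⁻¹ = k in m⁻¹ × 1000):
Invert Athy's law: Z = ln(phi₀/phi) / k
Z = ln(0.45/0.21) / 0.495 = ln(2.143) / 0.495 = 0.7621 / 0.495 = 1.540 km

1540 m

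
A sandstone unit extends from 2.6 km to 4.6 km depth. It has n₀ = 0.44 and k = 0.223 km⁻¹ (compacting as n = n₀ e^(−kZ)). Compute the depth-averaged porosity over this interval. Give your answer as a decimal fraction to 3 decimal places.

0.199

⟨n⟩ = (1/(Z₂−Z₁)) ∫ n₀ e^(−kZ) dZ = n₀·(e^(−k·Z₁) − e^(−k·Z₂)) / (k·(Z₂−Z₁))
e^(−0.223×2.6) = 0.5600; e^(−0.223×4.6) = 0.3585
⟨n⟩ = 0.44 × (0.5600 − 0.3585) / (0.223 × 2) = 0.44 × 0.4518 = 0.1988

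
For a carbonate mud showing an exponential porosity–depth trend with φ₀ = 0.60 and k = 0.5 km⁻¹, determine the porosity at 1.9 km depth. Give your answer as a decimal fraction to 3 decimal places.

0.232

φ = φ₀·exp(−k·Z) = 0.6 × exp(−0.5 × 1.9) = 0.6 × exp(−0.95)
  = 0.6 × 0.3867 = 0.2320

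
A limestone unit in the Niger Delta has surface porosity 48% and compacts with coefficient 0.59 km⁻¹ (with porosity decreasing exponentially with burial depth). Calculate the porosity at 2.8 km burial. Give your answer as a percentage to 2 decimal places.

9.20%

n = n₀·exp(−β·z) = 0.48 × exp(−0.59 × 2.8) = 0.48 × exp(−1.652)
  = 0.48 × 0.1917 = 0.0920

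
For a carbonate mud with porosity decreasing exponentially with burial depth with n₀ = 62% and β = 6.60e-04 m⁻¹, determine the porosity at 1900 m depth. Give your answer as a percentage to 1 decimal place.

17.7%

Working in km (1 km = 1000 m; β in km⁻¹ = β in m⁻¹ × 1000):
n = n₀·exp(−β·z) = 0.62 × exp(−0.66 × 1.9) = 0.62 × exp(−1.254)
  = 0.62 × 0.2854 = 0.1769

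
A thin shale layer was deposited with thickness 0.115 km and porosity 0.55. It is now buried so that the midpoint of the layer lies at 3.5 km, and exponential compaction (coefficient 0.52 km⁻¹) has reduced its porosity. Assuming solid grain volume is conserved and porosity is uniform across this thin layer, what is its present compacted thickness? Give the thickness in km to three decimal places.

Porosity at 3.5 km: phi = 0.55·exp(−0.52×3.5) = 0.0891
Solid-volume conservation: h(1−phi) = h₀(1−phi₀) ⇒ h = h₀·(1−phi₀)/(1−phi)
h = 0.115 × (1 − 0.55)/(1 − 0.0891) = 0.115 × 0.4940 = 0.0568 km

0.057 km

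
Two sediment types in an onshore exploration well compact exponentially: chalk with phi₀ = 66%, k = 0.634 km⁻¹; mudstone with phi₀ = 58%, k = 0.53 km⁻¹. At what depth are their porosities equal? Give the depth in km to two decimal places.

Set phi₀ₐ e^(−kₐd) = phi₀ᵦ e^(−kᵦd) ⇒ ln(phi₀ₐ/phi₀ᵦ) = (kₐ − kᵦ)·d
d = ln(0.66/0.58) / (0.634 − 0.53) = 0.1292 / 0.104 = 1.242 km

1.24 km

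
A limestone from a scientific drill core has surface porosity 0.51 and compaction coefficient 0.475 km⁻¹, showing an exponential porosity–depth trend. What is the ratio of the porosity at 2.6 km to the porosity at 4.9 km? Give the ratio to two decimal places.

phi(d₁)/phi(d₂) = e^(−c·d₁)/e^(−c·d₂) = e^{c(d₂−d₁)}
= exp(0.475 × 2.3) = exp(1.093) = 2.9817

2.98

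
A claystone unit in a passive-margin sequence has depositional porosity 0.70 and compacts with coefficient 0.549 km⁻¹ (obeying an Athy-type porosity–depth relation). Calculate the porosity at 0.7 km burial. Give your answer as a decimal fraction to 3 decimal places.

0.477

phi = phi₀·exp(−β·d) = 0.7 × exp(−0.549 × 0.7) = 0.7 × exp(−0.3843)
  = 0.7 × 0.6809 = 0.4766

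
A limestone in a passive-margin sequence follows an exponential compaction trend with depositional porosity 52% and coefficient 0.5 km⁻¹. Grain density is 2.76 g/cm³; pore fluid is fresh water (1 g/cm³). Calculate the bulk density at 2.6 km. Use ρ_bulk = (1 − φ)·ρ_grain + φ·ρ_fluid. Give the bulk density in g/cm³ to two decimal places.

Porosity at depth: phi = 0.52·exp(−0.5×2.6) = 0.52×0.2725 = 0.1417
Bulk density: ρ_b = (1−phi)ρ_g + phi·ρ_f = 0.8583×2.76 + 0.1417×1
       = 2.369 + 0.142 = 2.511 g/cm³

2.51 g/cm³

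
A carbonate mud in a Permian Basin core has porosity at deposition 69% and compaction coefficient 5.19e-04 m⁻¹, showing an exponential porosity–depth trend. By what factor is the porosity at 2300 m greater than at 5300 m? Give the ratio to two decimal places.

4.74

Working in km (1 km = 1000 m; k in km⁻¹ = k in m⁻¹ × 1000):
n(d₁)/n(d₂) = e^(−k·d₁)/e^(−k·d₂) = e^{k(d₂−d₁)}
= exp(0.519 × 3) = exp(1.557) = 4.7446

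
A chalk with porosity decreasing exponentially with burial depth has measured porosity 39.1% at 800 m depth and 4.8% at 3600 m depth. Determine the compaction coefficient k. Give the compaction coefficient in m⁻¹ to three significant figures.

0.000749 m⁻¹

Working in km (1 km = 1000 m; k in km⁻¹ = k in m⁻¹ × 1000):
Athy: phi(Z) = phi₀ e^(−kZ) ⇒ phi₁/phi₂ = e^{k(Z₂−Z₁)} ⇒ k = ln(phi₁/phi₂)/(Z₂−Z₁)
k = ln(0.391/0.048) / (3.6 − 0.8) = ln(8.146) / 2.8 = 2.0975 / 2.8 = 0.7491 km⁻¹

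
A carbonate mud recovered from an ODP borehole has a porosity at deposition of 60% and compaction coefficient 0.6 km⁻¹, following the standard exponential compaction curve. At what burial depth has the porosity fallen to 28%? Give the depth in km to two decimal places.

Invert Athy's law: Z = ln(n₀/n) / c
Z = ln(0.6/0.28) / 0.6 = ln(2.143) / 0.6 = 0.7621 / 0.6 = 1.270 km

1.27 km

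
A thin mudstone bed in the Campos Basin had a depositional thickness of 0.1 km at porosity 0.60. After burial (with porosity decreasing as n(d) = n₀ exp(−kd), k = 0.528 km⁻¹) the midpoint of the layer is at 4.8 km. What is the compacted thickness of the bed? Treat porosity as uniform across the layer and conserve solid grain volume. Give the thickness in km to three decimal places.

Porosity at 4.8 km: n = 0.6·exp(−0.528×4.8) = 0.0476
Solid-volume conservation: h(1−n) = h₀(1−n₀) ⇒ h = h₀·(1−n₀)/(1−n)
h = 0.1 × (1 − 0.6)/(1 − 0.0476) = 0.1 × 0.4200 = 0.0420 km

0.042 km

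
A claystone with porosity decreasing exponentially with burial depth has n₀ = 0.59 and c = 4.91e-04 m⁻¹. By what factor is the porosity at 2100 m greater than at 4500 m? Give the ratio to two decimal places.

Working in km (1 km = 1000 m; c in km⁻¹ = c in m⁻¹ × 1000):
n(Z₁)/n(Z₂) = e^(−c·Z₁)/e^(−c·Z₂) = e^{c(Z₂−Z₁)}
= exp(0.491 × 2.4) = exp(1.178) = 3.2492

3.25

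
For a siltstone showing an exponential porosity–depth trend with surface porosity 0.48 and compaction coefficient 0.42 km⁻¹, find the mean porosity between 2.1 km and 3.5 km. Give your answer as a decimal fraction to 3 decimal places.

0.150

⟨φ⟩ = (1/(Z₂−Z₁)) ∫ φ₀ e^(−kZ) dZ = φ₀·(e^(−k·Z₁) − e^(−k·Z₂)) / (k·(Z₂−Z₁))
e^(−0.42×2.1) = 0.4140; e^(−0.42×3.5) = 0.2299
⟨φ⟩ = 0.48 × (0.4140 − 0.2299) / (0.42 × 1.4) = 0.48 × 0.3130 = 0.1502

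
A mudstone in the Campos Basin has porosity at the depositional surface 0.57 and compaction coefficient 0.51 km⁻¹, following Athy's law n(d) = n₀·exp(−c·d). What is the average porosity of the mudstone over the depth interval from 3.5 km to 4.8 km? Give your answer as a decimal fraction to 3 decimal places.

0.070

⟨n⟩ = (1/(d₂−d₁)) ∫ n₀ e^(−cd) dd = n₀·(e^(−c·d₁) − e^(−c·d₂)) / (c·(d₂−d₁))
e^(−0.51×3.5) = 0.1678; e^(−0.51×4.8) = 0.0865
⟨n⟩ = 0.57 × (0.1678 − 0.0865) / (0.51 × 1.3) = 0.57 × 0.1227 = 0.0699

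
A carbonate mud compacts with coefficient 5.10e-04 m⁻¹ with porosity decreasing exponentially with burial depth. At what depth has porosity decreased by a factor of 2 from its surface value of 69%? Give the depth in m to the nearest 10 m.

Working in km (1 km = 1000 m; c in km⁻¹ = c in m⁻¹ × 1000):
φ/φ₀ = 1/2 ⇒ exp(−c·d) = 1/2 ⇒ d = ln(2) / c
d = 0.6931 / 0.51 = 1.359 km

1360 m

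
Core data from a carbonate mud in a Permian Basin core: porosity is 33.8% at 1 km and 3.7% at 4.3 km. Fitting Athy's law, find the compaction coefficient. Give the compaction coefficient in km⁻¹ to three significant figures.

Athy: φ(z) = φ₀ e^(−cz) ⇒ φ₁/φ₂ = e^{c(z₂−z₁)} ⇒ c = ln(φ₁/φ₂)/(z₂−z₁)
c = ln(0.338/0.037) / (4.3 − 1) = ln(9.135) / 3.3 = 2.2121 / 3.3 = 0.6703 km⁻¹

0.670 km⁻¹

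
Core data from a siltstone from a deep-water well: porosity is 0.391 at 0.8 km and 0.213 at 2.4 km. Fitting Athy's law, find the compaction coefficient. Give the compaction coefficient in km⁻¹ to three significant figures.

0.380 km⁻¹

Athy: φ(Z) = φ₀ e^(−βZ) ⇒ φ₁/φ₂ = e^{β(Z₂−Z₁)} ⇒ β = ln(φ₁/φ₂)/(Z₂−Z₁)
β = ln(0.391/0.213) / (2.4 − 0.8) = ln(1.836) / 1.6 = 0.6074 / 1.6 = 0.3796 km⁻¹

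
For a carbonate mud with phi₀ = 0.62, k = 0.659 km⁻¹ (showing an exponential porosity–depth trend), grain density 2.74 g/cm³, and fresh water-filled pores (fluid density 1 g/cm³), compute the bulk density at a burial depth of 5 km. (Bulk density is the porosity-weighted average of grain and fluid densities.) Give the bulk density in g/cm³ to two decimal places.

2.70 g/cm³

Porosity at depth: phi = 0.62·exp(−0.659×5) = 0.62×0.0371 = 0.0230
Bulk density: ρ_b = (1−phi)ρ_g + phi·ρ_f = 0.9770×2.74 + 0.0230×1
       = 2.677 + 0.023 = 2.700 g/cm³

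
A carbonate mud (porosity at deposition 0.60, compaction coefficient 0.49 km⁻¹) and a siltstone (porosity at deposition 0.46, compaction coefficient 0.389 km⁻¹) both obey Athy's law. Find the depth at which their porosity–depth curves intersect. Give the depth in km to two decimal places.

Set φ₀ₐ e^(−cₐd) = φ₀ᵦ e^(−cᵦd) ⇒ ln(φ₀ₐ/φ₀ᵦ) = (cₐ − cᵦ)·d
d = ln(0.6/0.46) / (0.49 − 0.389) = 0.2657 / 0.101 = 2.631 km

2.63 km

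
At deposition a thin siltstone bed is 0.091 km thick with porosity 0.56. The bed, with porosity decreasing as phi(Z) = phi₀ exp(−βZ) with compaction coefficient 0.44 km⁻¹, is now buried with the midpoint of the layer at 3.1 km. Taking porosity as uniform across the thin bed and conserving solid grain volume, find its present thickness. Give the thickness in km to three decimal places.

0.047 km

Porosity at 3.1 km: phi = 0.56·exp(−0.44×3.1) = 0.1432
Solid-volume conservation: h(1−phi) = h₀(1−phi₀) ⇒ h = h₀·(1−phi₀)/(1−phi)
h = 0.091 × (1 − 0.56)/(1 − 0.1432) = 0.091 × 0.5135 = 0.0467 km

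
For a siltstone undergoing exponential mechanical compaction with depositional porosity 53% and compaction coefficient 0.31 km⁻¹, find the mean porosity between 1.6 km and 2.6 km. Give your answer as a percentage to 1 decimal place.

27.8%

⟨n⟩ = (1/(d₂−d₁)) ∫ n₀ e^(−cd) dd = n₀·(e^(−c·d₁) − e^(−c·d₂)) / (c·(d₂−d₁))
e^(−0.31×1.6) = 0.6090; e^(−0.31×2.6) = 0.4466
⟨n⟩ = 0.53 × (0.6090 − 0.4466) / (0.31 × 1) = 0.53 × 0.5236 = 0.2775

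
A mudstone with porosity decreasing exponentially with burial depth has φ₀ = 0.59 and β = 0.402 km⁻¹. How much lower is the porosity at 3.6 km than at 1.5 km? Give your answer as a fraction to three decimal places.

φ(1.5) = 0.59·e^(−0.402×1.5) = 0.3228
φ(3.6) = 0.59·e^(−0.402×3.6) = 0.1388
Δφ = 0.3228 − 0.1388 = 0.1840

0.184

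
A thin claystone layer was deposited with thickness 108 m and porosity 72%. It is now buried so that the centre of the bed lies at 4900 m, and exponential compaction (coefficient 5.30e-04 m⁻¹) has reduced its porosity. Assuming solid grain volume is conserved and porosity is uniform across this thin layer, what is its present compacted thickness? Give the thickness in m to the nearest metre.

Working in km (1 km = 1000 m; c in km⁻¹ = c in m⁻¹ × 1000):
Porosity at 4.9 km: φ = 0.72·exp(−0.53×4.9) = 0.0536
Solid-volume conservation: h(1−φ) = h₀(1−φ₀) ⇒ h = h₀·(1−φ₀)/(1−φ)
h = 0.108 × (1 − 0.72)/(1 − 0.0536) = 0.108 × 0.2959 = 0.0320 km

32 m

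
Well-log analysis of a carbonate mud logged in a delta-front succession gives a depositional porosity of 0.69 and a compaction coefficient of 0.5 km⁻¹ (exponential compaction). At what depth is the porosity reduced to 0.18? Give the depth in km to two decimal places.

2.69 km

Invert Athy's law: z = ln(n₀/n) / c
z = ln(0.69/0.18) / 0.5 = ln(3.833) / 0.5 = 1.3437 / 0.5 = 2.687 km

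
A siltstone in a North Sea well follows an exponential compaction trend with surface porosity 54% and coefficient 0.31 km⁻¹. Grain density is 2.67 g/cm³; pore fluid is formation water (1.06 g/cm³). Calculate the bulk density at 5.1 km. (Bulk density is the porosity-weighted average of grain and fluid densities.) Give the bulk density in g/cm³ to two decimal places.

2.49 g/cm³

Porosity at depth: n = 0.54·exp(−0.31×5.1) = 0.54×0.2058 = 0.1111
Bulk density: ρ_b = (1−n)ρ_g + n·ρ_f = 0.8889×2.67 + 0.1111×1.06
       = 2.373 + 0.118 = 2.491 g/cm³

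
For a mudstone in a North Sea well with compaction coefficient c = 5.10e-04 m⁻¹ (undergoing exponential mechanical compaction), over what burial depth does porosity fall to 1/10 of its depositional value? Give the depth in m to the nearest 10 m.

4510 m

Working in km (1 km = 1000 m; c in km⁻¹ = c in m⁻¹ × 1000):
phi/phi₀ = 1/10 ⇒ exp(−c·d) = 1/10 ⇒ d = ln(10) / c
d = 2.3026 / 0.51 = 4.515 km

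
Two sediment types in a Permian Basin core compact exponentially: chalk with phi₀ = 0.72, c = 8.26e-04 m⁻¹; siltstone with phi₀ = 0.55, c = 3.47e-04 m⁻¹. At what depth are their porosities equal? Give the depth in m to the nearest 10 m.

Working in km (1 km = 1000 m; c in km⁻¹ = c in m⁻¹ × 1000):
Set phi₀ₐ e^(−cₐZ) = phi₀ᵦ e^(−cᵦZ) ⇒ ln(phi₀ₐ/phi₀ᵦ) = (cₐ − cᵦ)·Z
Z = ln(0.72/0.55) / (0.826 − 0.347) = 0.2693 / 0.479 = 0.562 km

560 m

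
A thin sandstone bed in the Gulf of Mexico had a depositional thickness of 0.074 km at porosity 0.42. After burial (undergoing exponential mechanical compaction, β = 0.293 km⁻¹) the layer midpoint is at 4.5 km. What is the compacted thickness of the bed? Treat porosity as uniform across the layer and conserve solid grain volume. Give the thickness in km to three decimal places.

Porosity at 4.5 km: φ = 0.42·exp(−0.293×4.5) = 0.1124
Solid-volume conservation: h(1−φ) = h₀(1−φ₀) ⇒ h = h₀·(1−φ₀)/(1−φ)
h = 0.074 × (1 − 0.42)/(1 − 0.1124) = 0.074 × 0.6534 = 0.0484 km

0.048 km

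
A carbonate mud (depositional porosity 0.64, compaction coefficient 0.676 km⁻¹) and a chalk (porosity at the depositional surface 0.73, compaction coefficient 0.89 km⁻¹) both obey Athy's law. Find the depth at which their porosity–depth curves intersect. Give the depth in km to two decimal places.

Set phi₀ₐ e^(−βₐd) = phi₀ᵦ e^(−βᵦd) ⇒ ln(phi₀ₐ/phi₀ᵦ) = (βₐ − βᵦ)·d
d = ln(0.64/0.73) / (0.676 − 0.89) = -0.1316 / -0.214 = 0.615 km

0.61 km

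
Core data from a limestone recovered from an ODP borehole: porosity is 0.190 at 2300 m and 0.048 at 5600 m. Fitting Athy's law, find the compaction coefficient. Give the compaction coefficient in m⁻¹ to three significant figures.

Working in km (1 km = 1000 m; β in km⁻¹ = β in m⁻¹ × 1000):
Athy: φ(Z) = φ₀ e^(−βZ) ⇒ φ₁/φ₂ = e^{β(Z₂−Z₁)} ⇒ β = ln(φ₁/φ₂)/(Z₂−Z₁)
β = ln(0.19/0.048) / (5.6 − 2.3) = ln(3.958) / 3.3 = 1.3758 / 3.3 = 0.4169 km⁻¹

0.000417 m⁻¹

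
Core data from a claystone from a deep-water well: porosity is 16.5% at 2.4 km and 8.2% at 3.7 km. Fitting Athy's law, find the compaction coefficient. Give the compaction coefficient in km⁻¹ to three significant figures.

Athy: phi(d) = phi₀ e^(−βd) ⇒ phi₁/phi₂ = e^{β(d₂−d₁)} ⇒ β = ln(phi₁/phi₂)/(d₂−d₁)
β = ln(0.165/0.082) / (3.7 − 2.4) = ln(2.012) / 1.3 = 0.6992 / 1.3 = 0.5379 km⁻¹

0.538 km⁻¹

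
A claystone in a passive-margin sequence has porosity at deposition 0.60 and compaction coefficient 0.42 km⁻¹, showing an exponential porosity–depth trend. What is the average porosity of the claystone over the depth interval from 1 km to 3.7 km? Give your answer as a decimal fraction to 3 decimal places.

0.236

⟨φ⟩ = (1/(Z₂−Z₁)) ∫ φ₀ e^(−kZ) dZ = φ₀·(e^(−k·Z₁) − e^(−k·Z₂)) / (k·(Z₂−Z₁))
e^(−0.42×1) = 0.6570; e^(−0.42×3.7) = 0.2114
⟨φ⟩ = 0.6 × (0.6570 − 0.2114) / (0.42 × 2.7) = 0.6 × 0.3930 = 0.2358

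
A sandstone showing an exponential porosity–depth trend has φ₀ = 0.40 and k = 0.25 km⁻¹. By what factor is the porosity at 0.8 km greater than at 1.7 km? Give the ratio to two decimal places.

1.25

φ(z₁)/φ(z₂) = e^(−k·z₁)/e^(−k·z₂) = e^{k(z₂−z₁)}
= exp(0.25 × 0.9) = exp(0.225) = 1.2523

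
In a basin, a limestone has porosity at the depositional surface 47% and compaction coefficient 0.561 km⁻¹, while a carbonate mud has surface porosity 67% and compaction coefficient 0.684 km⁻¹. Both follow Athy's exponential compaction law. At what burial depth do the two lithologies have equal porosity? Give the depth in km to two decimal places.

2.88 km

Set n₀ₐ e^(−kₐZ) = n₀ᵦ e^(−kᵦZ) ⇒ ln(n₀ₐ/n₀ᵦ) = (kₐ − kᵦ)·Z
Z = ln(0.47/0.67) / (0.561 − 0.684) = -0.3545 / -0.123 = 2.882 km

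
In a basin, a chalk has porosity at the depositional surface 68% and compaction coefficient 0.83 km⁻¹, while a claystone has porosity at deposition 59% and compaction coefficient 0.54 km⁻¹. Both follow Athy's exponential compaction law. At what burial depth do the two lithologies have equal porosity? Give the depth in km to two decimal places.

Set φ₀ₐ e^(−cₐz) = φ₀ᵦ e^(−cᵦz) ⇒ ln(φ₀ₐ/φ₀ᵦ) = (cₐ − cᵦ)·z
z = ln(0.68/0.59) / (0.83 − 0.54) = 0.1420 / 0.29 = 0.490 km

0.49 km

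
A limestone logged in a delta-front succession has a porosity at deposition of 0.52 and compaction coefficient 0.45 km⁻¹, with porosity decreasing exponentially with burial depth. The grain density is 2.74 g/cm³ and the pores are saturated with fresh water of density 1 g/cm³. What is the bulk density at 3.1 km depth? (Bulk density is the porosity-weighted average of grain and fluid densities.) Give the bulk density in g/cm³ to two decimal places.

Porosity at depth: n = 0.52·exp(−0.45×3.1) = 0.52×0.2478 = 0.1289
Bulk density: ρ_b = (1−n)ρ_g + n·ρ_f = 0.8711×2.74 + 0.1289×1
       = 2.387 + 0.129 = 2.516 g/cm³

2.52 g/cm³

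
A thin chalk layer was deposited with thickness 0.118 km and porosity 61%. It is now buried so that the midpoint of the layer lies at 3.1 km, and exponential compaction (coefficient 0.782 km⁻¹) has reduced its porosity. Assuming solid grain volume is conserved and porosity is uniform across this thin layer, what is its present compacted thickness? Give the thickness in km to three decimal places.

0.049 km

Porosity at 3.1 km: φ = 0.61·exp(−0.782×3.1) = 0.0540
Solid-volume conservation: h(1−φ) = h₀(1−φ₀) ⇒ h = h₀·(1−φ₀)/(1−φ)
h = 0.118 × (1 − 0.61)/(1 − 0.0540) = 0.118 × 0.4123 = 0.0486 km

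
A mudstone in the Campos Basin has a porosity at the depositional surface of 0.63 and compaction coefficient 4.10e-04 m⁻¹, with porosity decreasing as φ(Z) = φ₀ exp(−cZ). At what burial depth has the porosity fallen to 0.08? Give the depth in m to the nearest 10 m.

Working in km (1 km = 1000 m; c in km⁻¹ = c in m⁻¹ × 1000):
Invert Athy's law: Z = ln(φ₀/φ) / c
Z = ln(0.63/0.08) / 0.41 = ln(7.875) / 0.41 = 2.0637 / 0.41 = 5.033 km

5030 m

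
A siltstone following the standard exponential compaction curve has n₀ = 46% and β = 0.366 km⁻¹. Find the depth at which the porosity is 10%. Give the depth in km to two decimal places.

Invert Athy's law: z = ln(n₀/n) / β
z = ln(0.46/0.1) / 0.366 = ln(4.6) / 0.366 = 1.5261 / 0.366 = 4.170 km

4.17 km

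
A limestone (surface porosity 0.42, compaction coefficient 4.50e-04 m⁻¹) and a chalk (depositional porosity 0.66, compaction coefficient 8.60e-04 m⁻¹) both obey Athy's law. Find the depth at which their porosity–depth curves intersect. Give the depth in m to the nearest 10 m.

Working in km (1 km = 1000 m; β in km⁻¹ = β in m⁻¹ × 1000):
Set phi₀ₐ e^(−βₐz) = phi₀ᵦ e^(−βᵦz) ⇒ ln(phi₀ₐ/phi₀ᵦ) = (βₐ − βᵦ)·z
z = ln(0.42/0.66) / (0.45 − 0.86) = -0.4520 / -0.41 = 1.102 km

1100 m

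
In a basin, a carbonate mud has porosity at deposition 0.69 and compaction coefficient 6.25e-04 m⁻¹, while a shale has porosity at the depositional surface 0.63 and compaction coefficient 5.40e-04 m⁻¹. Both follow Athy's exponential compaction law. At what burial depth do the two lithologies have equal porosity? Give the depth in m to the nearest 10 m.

Working in km (1 km = 1000 m; β in km⁻¹ = β in m⁻¹ × 1000):
Set n₀ₐ e^(−βₐd) = n₀ᵦ e^(−βᵦd) ⇒ ln(n₀ₐ/n₀ᵦ) = (βₐ − βᵦ)·d
d = ln(0.69/0.63) / (0.625 − 0.54) = 0.0910 / 0.085 = 1.070 km

1070 m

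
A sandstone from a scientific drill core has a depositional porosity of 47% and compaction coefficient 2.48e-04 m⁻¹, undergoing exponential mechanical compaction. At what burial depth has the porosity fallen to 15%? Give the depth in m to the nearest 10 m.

4610 m

Working in km (1 km = 1000 m; c in km⁻¹ = c in m⁻¹ × 1000):
Invert Athy's law: Z = ln(phi₀/phi) / c
Z = ln(0.47/0.15) / 0.248 = ln(3.133) / 0.248 = 1.1421 / 0.248 = 4.605 km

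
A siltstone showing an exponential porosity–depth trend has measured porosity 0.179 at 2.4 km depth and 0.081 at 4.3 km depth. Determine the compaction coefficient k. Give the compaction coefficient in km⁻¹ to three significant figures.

0.417 km⁻¹

Athy: n(d) = n₀ e^(−kd) ⇒ n₁/n₂ = e^{k(d₂−d₁)} ⇒ k = ln(n₁/n₂)/(d₂−d₁)
k = ln(0.179/0.081) / (4.3 − 2.4) = ln(2.21) / 1.9 = 0.7929 / 1.9 = 0.4173 km⁻¹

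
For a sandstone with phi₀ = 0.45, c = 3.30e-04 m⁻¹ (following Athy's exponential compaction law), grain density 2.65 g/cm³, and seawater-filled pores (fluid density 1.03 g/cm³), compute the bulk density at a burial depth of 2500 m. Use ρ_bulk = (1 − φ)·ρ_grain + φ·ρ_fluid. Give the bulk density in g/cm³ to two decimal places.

2.33 g/cm³

Working in km (1 km = 1000 m; c in km⁻¹ = c in m⁻¹ × 1000):
Porosity at depth: phi = 0.45·exp(−0.33×2.5) = 0.45×0.4382 = 0.1972
Bulk density: ρ_b = (1−phi)ρ_g + phi·ρ_f = 0.8028×2.65 + 0.1972×1.03
       = 2.127 + 0.203 = 2.331 g/cm³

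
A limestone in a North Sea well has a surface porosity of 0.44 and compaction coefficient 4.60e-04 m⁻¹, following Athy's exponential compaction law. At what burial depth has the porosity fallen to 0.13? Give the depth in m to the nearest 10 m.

2650 m

Working in km (1 km = 1000 m; β in km⁻¹ = β in m⁻¹ × 1000):
Invert Athy's law: Z = ln(phi₀/phi) / β
Z = ln(0.44/0.13) / 0.46 = ln(3.385) / 0.46 = 1.2192 / 0.46 = 2.651 km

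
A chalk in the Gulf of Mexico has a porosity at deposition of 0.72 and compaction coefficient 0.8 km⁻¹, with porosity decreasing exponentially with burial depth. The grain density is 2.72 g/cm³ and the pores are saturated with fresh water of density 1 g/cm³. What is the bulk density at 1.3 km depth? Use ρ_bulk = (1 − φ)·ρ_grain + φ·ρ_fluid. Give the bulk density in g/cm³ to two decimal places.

Porosity at depth: phi = 0.72·exp(−0.8×1.3) = 0.72×0.3535 = 0.2545
Bulk density: ρ_b = (1−phi)ρ_g + phi·ρ_f = 0.7455×2.72 + 0.2545×1
       = 2.028 + 0.254 = 2.282 g/cm³

2.28 g/cm³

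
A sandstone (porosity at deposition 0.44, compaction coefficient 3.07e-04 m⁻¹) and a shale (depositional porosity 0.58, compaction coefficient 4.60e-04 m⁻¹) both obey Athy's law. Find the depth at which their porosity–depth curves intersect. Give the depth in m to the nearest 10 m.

1810 m

Working in km (1 km = 1000 m; c in km⁻¹ = c in m⁻¹ × 1000):
Set n₀ₐ e^(−cₐd) = n₀ᵦ e^(−cᵦd) ⇒ ln(n₀ₐ/n₀ᵦ) = (cₐ − cᵦ)·d
d = ln(0.44/0.58) / (0.307 − 0.46) = -0.2763 / -0.153 = 1.806 km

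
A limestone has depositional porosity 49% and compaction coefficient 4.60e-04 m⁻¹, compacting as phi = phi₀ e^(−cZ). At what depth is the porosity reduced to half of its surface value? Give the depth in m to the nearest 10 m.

Working in km (1 km = 1000 m; c in km⁻¹ = c in m⁻¹ × 1000):
phi/phi₀ = 1/2 ⇒ exp(−c·Z) = 1/2 ⇒ Z = ln(2) / c
Z = 0.6931 / 0.46 = 1.507 km

1510 m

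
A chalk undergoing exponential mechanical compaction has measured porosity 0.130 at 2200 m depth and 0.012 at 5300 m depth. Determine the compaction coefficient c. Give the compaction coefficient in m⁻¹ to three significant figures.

0.000769 m⁻¹

Working in km (1 km = 1000 m; c in km⁻¹ = c in m⁻¹ × 1000):
Athy: phi(Z) = phi₀ e^(−cZ) ⇒ phi₁/phi₂ = e^{c(Z₂−Z₁)} ⇒ c = ln(phi₁/phi₂)/(Z₂−Z₁)
c = ln(0.13/0.012) / (5.3 − 2.2) = ln(10.83) / 3.1 = 2.3826 / 3.1 = 0.7686 km⁻¹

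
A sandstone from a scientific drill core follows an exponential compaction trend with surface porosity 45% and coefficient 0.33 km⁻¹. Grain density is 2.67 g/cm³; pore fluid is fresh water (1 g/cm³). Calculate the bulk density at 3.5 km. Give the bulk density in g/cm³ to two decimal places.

2.43 g/cm³

Porosity at depth: phi = 0.45·exp(−0.33×3.5) = 0.45×0.3151 = 0.1418
Bulk density: ρ_b = (1−phi)ρ_g + phi·ρ_f = 0.8582×2.67 + 0.1418×1
       = 2.291 + 0.142 = 2.433 g/cm³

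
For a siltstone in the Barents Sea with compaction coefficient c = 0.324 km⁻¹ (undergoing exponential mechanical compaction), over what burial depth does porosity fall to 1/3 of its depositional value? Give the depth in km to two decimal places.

3.39 km

phi/phi₀ = 1/3 ⇒ exp(−c·d) = 1/3 ⇒ d = ln(3) / c
d = 1.0986 / 0.324 = 3.391 km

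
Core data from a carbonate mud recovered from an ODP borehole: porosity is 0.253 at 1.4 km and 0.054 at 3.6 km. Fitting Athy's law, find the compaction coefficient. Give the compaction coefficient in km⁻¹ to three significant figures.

0.702 km⁻¹

Athy: φ(z) = φ₀ e^(−cz) ⇒ φ₁/φ₂ = e^{c(z₂−z₁)} ⇒ c = ln(φ₁/φ₂)/(z₂−z₁)
c = ln(0.253/0.054) / (3.6 − 1.4) = ln(4.685) / 2.2 = 1.5444 / 2.2 = 0.702 km⁻¹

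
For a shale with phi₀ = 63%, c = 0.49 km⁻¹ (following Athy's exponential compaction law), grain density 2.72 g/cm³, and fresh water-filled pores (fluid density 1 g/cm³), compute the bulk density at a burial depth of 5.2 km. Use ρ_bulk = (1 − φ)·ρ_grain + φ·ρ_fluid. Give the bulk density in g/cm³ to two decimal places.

Porosity at depth: phi = 0.63·exp(−0.49×5.2) = 0.63×0.0782 = 0.0493
Bulk density: ρ_b = (1−phi)ρ_g + phi·ρ_f = 0.9507×2.72 + 0.0493×1
       = 2.586 + 0.049 = 2.635 g/cm³

2.64 g/cm³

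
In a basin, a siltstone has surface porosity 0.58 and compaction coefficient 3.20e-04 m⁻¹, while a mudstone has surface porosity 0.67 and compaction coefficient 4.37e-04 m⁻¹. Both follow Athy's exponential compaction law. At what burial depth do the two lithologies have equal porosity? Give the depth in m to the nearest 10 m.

1230 m

Working in km (1 km = 1000 m; β in km⁻¹ = β in m⁻¹ × 1000):
Set φ₀ₐ e^(−βₐz) = φ₀ᵦ e^(−βᵦz) ⇒ ln(φ₀ₐ/φ₀ᵦ) = (βₐ − βᵦ)·z
z = ln(0.58/0.67) / (0.32 − 0.437) = -0.1442 / -0.117 = 1.233 km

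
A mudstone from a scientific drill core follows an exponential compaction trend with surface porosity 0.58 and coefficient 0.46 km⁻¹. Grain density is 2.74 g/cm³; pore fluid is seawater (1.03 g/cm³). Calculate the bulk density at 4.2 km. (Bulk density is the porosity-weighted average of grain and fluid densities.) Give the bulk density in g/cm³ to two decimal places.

Porosity at depth: phi = 0.58·exp(−0.46×4.2) = 0.58×0.1449 = 0.0840
Bulk density: ρ_b = (1−phi)ρ_g + phi·ρ_f = 0.9160×2.74 + 0.0840×1.03
       = 2.510 + 0.087 = 2.596 g/cm³

2.60 g/cm³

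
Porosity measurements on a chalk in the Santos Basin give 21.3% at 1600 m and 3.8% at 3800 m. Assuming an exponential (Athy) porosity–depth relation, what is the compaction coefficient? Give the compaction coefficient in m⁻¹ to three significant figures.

0.000784 m⁻¹

Working in km (1 km = 1000 m; k in km⁻¹ = k in m⁻¹ × 1000):
Athy: n(z) = n₀ e^(−kz) ⇒ n₁/n₂ = e^{k(z₂−z₁)} ⇒ k = ln(n₁/n₂)/(z₂−z₁)
k = ln(0.213/0.038) / (3.8 − 1.6) = ln(5.605) / 2.2 = 1.7237 / 2.2 = 0.7835 km⁻¹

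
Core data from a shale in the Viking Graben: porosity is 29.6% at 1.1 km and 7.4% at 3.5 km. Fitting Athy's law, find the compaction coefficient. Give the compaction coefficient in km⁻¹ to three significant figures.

Athy: n(Z) = n₀ e^(−kZ) ⇒ n₁/n₂ = e^{k(Z₂−Z₁)} ⇒ k = ln(n₁/n₂)/(Z₂−Z₁)
k = ln(0.296/0.074) / (3.5 − 1.1) = ln(4) / 2.4 = 1.3863 / 2.4 = 0.5776 km⁻¹

0.578 km⁻¹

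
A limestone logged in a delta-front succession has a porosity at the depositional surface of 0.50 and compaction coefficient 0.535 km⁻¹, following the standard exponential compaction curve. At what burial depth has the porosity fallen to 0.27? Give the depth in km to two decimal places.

1.15 km

Invert Athy's law: Z = ln(n₀/n) / β
Z = ln(0.5/0.27) / 0.535 = ln(1.852) / 0.535 = 0.6162 / 0.535 = 1.152 km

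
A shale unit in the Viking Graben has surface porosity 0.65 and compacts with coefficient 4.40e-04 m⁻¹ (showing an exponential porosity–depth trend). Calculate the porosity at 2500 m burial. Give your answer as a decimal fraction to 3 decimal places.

Working in km (1 km = 1000 m; k in km⁻¹ = k in m⁻¹ × 1000):
phi = phi₀·exp(−k·d) = 0.65 × exp(−0.44 × 2.5) = 0.65 × exp(−1.1)
  = 0.65 × 0.3329 = 0.2164

0.216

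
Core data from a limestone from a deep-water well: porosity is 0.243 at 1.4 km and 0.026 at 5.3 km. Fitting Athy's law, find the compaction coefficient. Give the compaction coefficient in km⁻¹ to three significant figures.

Athy: phi(z) = phi₀ e^(−kz) ⇒ phi₁/phi₂ = e^{k(z₂−z₁)} ⇒ k = ln(phi₁/phi₂)/(z₂−z₁)
k = ln(0.243/0.026) / (5.3 − 1.4) = ln(9.346) / 3.9 = 2.2350 / 3.9 = 0.5731 km⁻¹

0.573 km⁻¹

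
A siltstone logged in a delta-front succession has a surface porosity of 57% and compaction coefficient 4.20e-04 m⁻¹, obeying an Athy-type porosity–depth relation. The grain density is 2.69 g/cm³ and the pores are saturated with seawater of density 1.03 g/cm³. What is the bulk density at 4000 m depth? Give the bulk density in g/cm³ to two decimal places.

2.51 g/cm³

Working in km (1 km = 1000 m; k in km⁻¹ = k in m⁻¹ × 1000):
Porosity at depth: φ = 0.57·exp(−0.42×4) = 0.57×0.1864 = 0.1062
Bulk density: ρ_b = (1−φ)ρ_g + φ·ρ_f = 0.8938×2.69 + 0.1062×1.03
       = 2.404 + 0.109 = 2.514 g/cm³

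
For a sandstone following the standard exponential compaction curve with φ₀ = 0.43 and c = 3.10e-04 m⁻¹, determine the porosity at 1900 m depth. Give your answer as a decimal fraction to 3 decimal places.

Working in km (1 km = 1000 m; c in km⁻¹ = c in m⁻¹ × 1000):
φ = φ₀·exp(−c·z) = 0.43 × exp(−0.31 × 1.9) = 0.43 × exp(−0.589)
  = 0.43 × 0.5549 = 0.2386

0.239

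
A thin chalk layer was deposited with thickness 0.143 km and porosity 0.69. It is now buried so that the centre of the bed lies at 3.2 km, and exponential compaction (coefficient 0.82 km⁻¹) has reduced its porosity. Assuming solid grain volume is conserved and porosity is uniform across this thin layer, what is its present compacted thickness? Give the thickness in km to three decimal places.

Porosity at 3.2 km: n = 0.69·exp(−0.82×3.2) = 0.0500
Solid-volume conservation: h(1−n) = h₀(1−n₀) ⇒ h = h₀·(1−n₀)/(1−n)
h = 0.143 × (1 − 0.69)/(1 − 0.0500) = 0.143 × 0.3263 = 0.0467 km

0.047 km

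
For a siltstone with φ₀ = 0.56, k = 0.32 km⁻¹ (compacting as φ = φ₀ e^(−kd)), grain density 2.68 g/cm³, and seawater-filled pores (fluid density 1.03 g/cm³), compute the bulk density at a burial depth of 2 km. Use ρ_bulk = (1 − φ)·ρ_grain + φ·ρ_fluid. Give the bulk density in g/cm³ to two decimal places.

2.19 g/cm³

Porosity at depth: φ = 0.56·exp(−0.32×2) = 0.56×0.5273 = 0.2953
Bulk density: ρ_b = (1−φ)ρ_g + φ·ρ_f = 0.7047×2.68 + 0.2953×1.03
       = 1.889 + 0.304 = 2.193 g/cm³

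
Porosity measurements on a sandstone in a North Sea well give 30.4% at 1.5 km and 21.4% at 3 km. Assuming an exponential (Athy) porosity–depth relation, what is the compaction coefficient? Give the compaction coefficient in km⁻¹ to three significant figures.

0.234 km⁻¹

Athy: phi(d) = phi₀ e^(−cd) ⇒ phi₁/phi₂ = e^{c(d₂−d₁)} ⇒ c = ln(phi₁/phi₂)/(d₂−d₁)
c = ln(0.304/0.214) / (3 − 1.5) = ln(1.421) / 1.5 = 0.3511 / 1.5 = 0.234 km⁻¹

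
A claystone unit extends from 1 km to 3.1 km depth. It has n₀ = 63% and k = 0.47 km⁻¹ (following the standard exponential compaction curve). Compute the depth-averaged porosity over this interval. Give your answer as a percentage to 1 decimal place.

⟨n⟩ = (1/(Z₂−Z₁)) ∫ n₀ e^(−kZ) dZ = n₀·(e^(−k·Z₁) − e^(−k·Z₂)) / (k·(Z₂−Z₁))
e^(−0.47×1) = 0.6250; e^(−0.47×3.1) = 0.2329
⟨n⟩ = 0.63 × (0.6250 − 0.2329) / (0.47 × 2.1) = 0.63 × 0.3972 = 0.2503

25.0%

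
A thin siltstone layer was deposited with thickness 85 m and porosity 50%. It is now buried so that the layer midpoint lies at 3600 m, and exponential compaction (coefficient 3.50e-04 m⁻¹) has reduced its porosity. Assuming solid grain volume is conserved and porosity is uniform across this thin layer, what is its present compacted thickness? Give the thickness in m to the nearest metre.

Working in km (1 km = 1000 m; c in km⁻¹ = c in m⁻¹ × 1000):
Porosity at 3.6 km: phi = 0.5·exp(−0.35×3.6) = 0.1418
Solid-volume conservation: h(1−phi) = h₀(1−phi₀) ⇒ h = h₀·(1−phi₀)/(1−phi)
h = 0.085 × (1 − 0.5)/(1 − 0.1418) = 0.085 × 0.5826 = 0.0495 km

50 m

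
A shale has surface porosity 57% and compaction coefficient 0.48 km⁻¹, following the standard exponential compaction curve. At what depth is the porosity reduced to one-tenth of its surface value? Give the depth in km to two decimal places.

4.80 km

φ/φ₀ = 1/10 ⇒ exp(−k·z) = 1/10 ⇒ z = ln(10) / k
z = 2.3026 / 0.48 = 4.797 km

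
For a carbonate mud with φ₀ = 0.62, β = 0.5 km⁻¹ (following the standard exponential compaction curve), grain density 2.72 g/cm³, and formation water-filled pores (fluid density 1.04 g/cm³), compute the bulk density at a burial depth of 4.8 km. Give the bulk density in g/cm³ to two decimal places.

Porosity at depth: φ = 0.62·exp(−0.5×4.8) = 0.62×0.0907 = 0.0562
Bulk density: ρ_b = (1−φ)ρ_g + φ·ρ_f = 0.9438×2.72 + 0.0562×1.04
       = 2.567 + 0.058 = 2.626 g/cm³

2.63 g/cm³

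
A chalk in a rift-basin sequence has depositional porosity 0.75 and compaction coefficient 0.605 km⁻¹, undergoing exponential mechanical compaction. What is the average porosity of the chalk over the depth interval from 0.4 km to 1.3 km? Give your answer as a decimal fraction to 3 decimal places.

⟨phi⟩ = (1/(z₂−z₁)) ∫ phi₀ e^(−βz) dz = phi₀·(e^(−β·z₁) − e^(−β·z₂)) / (β·(z₂−z₁))
e^(−0.605×0.4) = 0.7851; e^(−0.605×1.3) = 0.4554
⟨phi⟩ = 0.75 × (0.7851 − 0.4554) / (0.605 × 0.9) = 0.75 × 0.6054 = 0.4540

0.454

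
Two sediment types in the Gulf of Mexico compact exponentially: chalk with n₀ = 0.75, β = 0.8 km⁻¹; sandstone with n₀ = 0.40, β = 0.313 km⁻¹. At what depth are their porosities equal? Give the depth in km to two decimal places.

1.29 km

Set n₀ₐ e^(−βₐZ) = n₀ᵦ e^(−βᵦZ) ⇒ ln(n₀ₐ/n₀ᵦ) = (βₐ − βᵦ)·Z
Z = ln(0.75/0.4) / (0.8 − 0.313) = 0.6286 / 0.487 = 1.291 km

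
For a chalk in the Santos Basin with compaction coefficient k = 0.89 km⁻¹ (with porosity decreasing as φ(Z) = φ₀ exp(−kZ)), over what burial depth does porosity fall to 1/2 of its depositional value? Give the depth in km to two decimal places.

φ/φ₀ = 1/2 ⇒ exp(−k·Z) = 1/2 ⇒ Z = ln(2) / k
Z = 0.6931 / 0.89 = 0.779 km

0.78 km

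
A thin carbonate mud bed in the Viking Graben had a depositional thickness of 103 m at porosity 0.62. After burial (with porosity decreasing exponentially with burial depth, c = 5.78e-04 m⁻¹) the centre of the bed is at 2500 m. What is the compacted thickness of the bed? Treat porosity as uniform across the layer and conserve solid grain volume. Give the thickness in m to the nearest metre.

46 m

Working in km (1 km = 1000 m; c in km⁻¹ = c in m⁻¹ × 1000):
Porosity at 2.5 km: phi = 0.62·exp(−0.578×2.5) = 0.1462
Solid-volume conservation: h(1−phi) = h₀(1−phi₀) ⇒ h = h₀·(1−phi₀)/(1−phi)
h = 0.103 × (1 − 0.62)/(1 − 0.1462) = 0.103 × 0.4450 = 0.0458 km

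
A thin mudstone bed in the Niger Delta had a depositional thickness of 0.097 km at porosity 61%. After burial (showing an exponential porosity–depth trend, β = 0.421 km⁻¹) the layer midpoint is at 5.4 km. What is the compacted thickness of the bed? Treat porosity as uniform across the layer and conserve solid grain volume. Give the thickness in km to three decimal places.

0.040 km

Porosity at 5.4 km: phi = 0.61·exp(−0.421×5.4) = 0.0628
Solid-volume conservation: h(1−phi) = h₀(1−phi₀) ⇒ h = h₀·(1−phi₀)/(1−phi)
h = 0.097 × (1 − 0.61)/(1 − 0.0628) = 0.097 × 0.4161 = 0.0404 km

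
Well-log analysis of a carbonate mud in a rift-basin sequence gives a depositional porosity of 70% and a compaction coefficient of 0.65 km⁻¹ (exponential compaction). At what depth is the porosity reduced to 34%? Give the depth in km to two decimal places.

1.11 km

Invert Athy's law: z = ln(φ₀/φ) / β
z = ln(0.7/0.34) / 0.65 = ln(2.059) / 0.65 = 0.7221 / 0.65 = 1.111 km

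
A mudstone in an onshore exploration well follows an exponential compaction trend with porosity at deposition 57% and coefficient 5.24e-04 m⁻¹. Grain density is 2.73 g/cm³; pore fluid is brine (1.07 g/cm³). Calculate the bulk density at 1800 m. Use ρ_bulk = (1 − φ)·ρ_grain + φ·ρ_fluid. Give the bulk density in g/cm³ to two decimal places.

Working in km (1 km = 1000 m; c in km⁻¹ = c in m⁻¹ × 1000):
Porosity at depth: n = 0.57·exp(−0.524×1.8) = 0.57×0.3894 = 0.2219
Bulk density: ρ_b = (1−n)ρ_g + n·ρ_f = 0.7781×2.73 + 0.2219×1.07
       = 2.124 + 0.237 = 2.362 g/cm³

2.36 g/cm³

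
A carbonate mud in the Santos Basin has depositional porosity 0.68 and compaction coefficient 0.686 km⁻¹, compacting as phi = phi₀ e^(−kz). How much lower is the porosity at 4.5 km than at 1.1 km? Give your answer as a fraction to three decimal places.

0.289

phi(1.1) = 0.68·e^(−0.686×1.1) = 0.3197
phi(4.5) = 0.68·e^(−0.686×4.5) = 0.0310
Δphi = 0.3197 − 0.0310 = 0.2887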